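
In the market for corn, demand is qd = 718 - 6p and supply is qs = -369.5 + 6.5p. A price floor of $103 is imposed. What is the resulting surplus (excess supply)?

Equilibrium price would be p* = 87, so the floor at 103 binds.
At p = 103: qd = 100, qs = 300.
Surplus = 300 − 100 = 200.

Surplus = 200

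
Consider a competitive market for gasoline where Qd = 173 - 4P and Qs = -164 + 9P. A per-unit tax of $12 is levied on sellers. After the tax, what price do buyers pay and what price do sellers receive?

Buyers pay 445/13, sellers receive 289/13

Pre-tax equilibrium: P* = 337/13, Q* = 901/13.
Tax on sellers shifts supply to Qs = -164 + 9(P − 12) = -272 + 9P.
173 - 4P = -272 + 9P gives buyer price Pb = 445/13; sellers receive Ps = 445/13 − 12 = 289/13.
New quantity: Q = 173 − 4(445/13) = 469/13.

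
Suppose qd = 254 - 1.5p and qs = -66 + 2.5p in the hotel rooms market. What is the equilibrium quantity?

Set qd = qs: 254 - 1.5p = -66 + 2.5p.
320 = 4p, so p* = 80.
q* = 254 − 1.5(80) = 134.

q* = 134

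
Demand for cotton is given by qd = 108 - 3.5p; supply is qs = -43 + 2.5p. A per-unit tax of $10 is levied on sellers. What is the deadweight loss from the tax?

Deadweight loss = 875/12

Pre-tax equilibrium: p* = 151/6, q* = 239/12.
Tax on sellers shifts supply to qs = -43 + 2.5(p − 10) = -68 + 2.5p.
108 - 3.5p = -68 + 2.5p gives buyer price pb = 88/3; sellers receive ps = 88/3 − 10 = 58/3.
New quantity: q = 108 − 3.5(88/3) = 16/3.
DWL = ½ × 10 × (239/12 − 16/3) = 875/12.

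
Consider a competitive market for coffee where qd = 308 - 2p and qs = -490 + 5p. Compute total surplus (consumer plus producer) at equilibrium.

Total surplus = 2240

Equilibrium: 308 - 2p = -490 + 5p gives p* = 114, q* = 80.
Demand choke price: p = 154; supply starts at p = 98.
CS = ½(154 − 114)(80) = 1600; PS = ½(114 − 98)(80) = 640.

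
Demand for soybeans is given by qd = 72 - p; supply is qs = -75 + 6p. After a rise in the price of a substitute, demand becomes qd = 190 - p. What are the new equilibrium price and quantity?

Original equilibrium: p* = 21, q* = 51.
New equilibrium: 190 - p = -75 + 6p, so 265 = 7p and p' = 265/7; q' = 190 − 1(265/7) = 1065/7.

p' = 265/7, q' = 1065/7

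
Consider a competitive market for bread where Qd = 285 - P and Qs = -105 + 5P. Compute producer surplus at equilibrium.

Producer surplus = 4840

Equilibrium: 285 - P = -105 + 5P gives P* = 65, Q* = 220.
Supply starts at P = 21 (where Qs = 0).
PS = ½(65 − 21)(220) = 4840.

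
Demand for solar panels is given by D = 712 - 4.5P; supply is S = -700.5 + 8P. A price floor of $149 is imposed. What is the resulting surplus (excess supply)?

Equilibrium price would be P* = 113, so the floor at 149 binds.
At P = 149: D = 41.5, S = 491.5.
Surplus = 491.5 − 41.5 = 450.

Surplus = 450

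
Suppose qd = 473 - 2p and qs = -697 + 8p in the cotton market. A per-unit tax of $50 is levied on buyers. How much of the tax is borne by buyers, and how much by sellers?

Buyers bear $40, sellers bear $10

Pre-tax equilibrium: p* = 117, q* = 239.
Tax on buyers shifts demand to qd = 473 − 2(p + 50) = 373 - 2p.
373 - 2p = -697 + 8p gives seller price ps = 107; buyers pay pb = 107 + 50 = 157.
New quantity: q = 473 − 2(157) = 159.
Buyer burden = 157 − 117 = 40; seller burden = 117 − 107 = 10.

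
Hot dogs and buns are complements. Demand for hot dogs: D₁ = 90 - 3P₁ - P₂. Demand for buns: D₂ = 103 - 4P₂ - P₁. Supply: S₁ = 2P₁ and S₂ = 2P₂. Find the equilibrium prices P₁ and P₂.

P₁ = 437/29, P₂ = 425/29

Market 1: 90 - 3P₁ - P₂ = 2P₁ → 5P₁ + P₂ = 90.
Market 2: 6P₂ + P₁ = 103.
Eliminating P₂: 6×(1) − 1×(2) gives 29P₁ = 437, so P₁ = 437/29.
Back-substitute into (2): P₂ = (103 − 1×437/29) / 6 = 425/29.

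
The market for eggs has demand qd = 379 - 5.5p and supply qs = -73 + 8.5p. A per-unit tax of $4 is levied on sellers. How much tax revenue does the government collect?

Tax revenue = 5266/7

Pre-tax equilibrium: p* = 226/7, q* = 1410/7.
Tax on sellers shifts supply to qs = -73 + 8.5(p − 4) = -107 + 8.5p.
379 - 5.5p = -107 + 8.5p gives buyer price pb = 243/7; sellers receive ps = 243/7 − 4 = 215/7.
New quantity: q = 379 − 5.5(243/7) = 2633/14.
Revenue = 4 × 2633/14 = 5266/7.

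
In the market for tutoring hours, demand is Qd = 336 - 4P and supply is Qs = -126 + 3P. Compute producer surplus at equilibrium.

Producer surplus = 864

Equilibrium: 336 - 4P = -126 + 3P gives P* = 66, Q* = 72.
Supply starts at P = 42 (where Qs = 0).
PS = ½(66 − 42)(72) = 864.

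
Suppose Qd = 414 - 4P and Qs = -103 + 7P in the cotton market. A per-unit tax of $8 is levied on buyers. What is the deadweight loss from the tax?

Deadweight loss = 896/11

Pre-tax equilibrium: P* = 47, Q* = 226.
Tax on buyers shifts demand to Qd = 414 − 4(P + 8) = 382 - 4P.
382 - 4P = -103 + 7P gives seller price Ps = 485/11; buyers pay Pb = 485/11 + 8 = 573/11.
New quantity: Q = 414 − 4(573/11) = 2262/11.
DWL = ½ × 8 × (226 − 2262/11) = 896/11.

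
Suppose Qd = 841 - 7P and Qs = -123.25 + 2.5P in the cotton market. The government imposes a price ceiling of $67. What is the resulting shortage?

Equilibrium price would be P* = 101.5, so the ceiling at 67 binds.
At P = 67: Qd = 841 − 7(67) = 372, Qs = -123.25 + 2.5(67) = 44.25.
Shortage = 372 − 44.25 = 327.75.

Shortage = 327.75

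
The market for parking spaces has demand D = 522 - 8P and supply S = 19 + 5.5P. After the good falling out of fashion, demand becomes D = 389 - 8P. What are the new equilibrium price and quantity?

Original equilibrium: P* = 1006/27, Q* = 6046/27.
New equilibrium: 389 - 8P = 19 + 5.5P, so 370 = 13.5P and P' = 740/27; Q' = 389 − 8(740/27) = 4583/27.

P' = 740/27, Q' = 4583/27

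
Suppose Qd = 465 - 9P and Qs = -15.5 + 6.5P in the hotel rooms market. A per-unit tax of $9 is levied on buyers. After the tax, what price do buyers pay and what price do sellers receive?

Buyers pay 1078/31, sellers receive 799/31

Pre-tax equilibrium: P* = 31, Q* = 186.
Tax on buyers shifts demand to Qd = 465 − 9(P + 9) = 384 - 9P.
384 - 9P = -15.5 + 6.5P gives seller price Ps = 799/31; buyers pay Pb = 799/31 + 9 = 1078/31.
New quantity: Q = 465 − 9(1078/31) = 4713/31.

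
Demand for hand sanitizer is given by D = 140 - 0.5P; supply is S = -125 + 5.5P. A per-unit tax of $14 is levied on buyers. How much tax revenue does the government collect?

Tax revenue = 1561

Pre-tax equilibrium: P* = 265/6, Q* = 1415/12.
Tax on buyers shifts demand to D = 140 − 0.5(P + 14) = 133 - 0.5P.
133 - 0.5P = -125 + 5.5P gives seller price Ps = 43; buyers pay Pb = 43 + 14 = 57.
New quantity: Q = 140 − 0.5(57) = 111.5.
Revenue = 14 × 111.5 = 1561.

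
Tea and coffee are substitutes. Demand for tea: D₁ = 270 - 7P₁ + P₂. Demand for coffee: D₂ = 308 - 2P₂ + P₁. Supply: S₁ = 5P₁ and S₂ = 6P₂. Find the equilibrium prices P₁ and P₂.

Market 1: 270 - 7P₁ + P₂ = 5P₁ → 12P₁ - P₂ = 270.
Market 2: 8P₂ - P₁ = 308.
Eliminating P₂: 8×(1) + 1×(2) gives 95P₁ = 2468, so P₁ = 2468/95.
Back-substitute into (2): P₂ = (308 + 1×2468/95) / 8 = 3966/95.

P₁ = 2468/95, P₂ = 3966/95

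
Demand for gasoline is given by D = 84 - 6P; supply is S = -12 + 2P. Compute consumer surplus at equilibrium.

Equilibrium: 84 - 6P = -12 + 2P gives P* = 12, Q* = 12.
Demand choke price (D = 0): P = 14.
CS = ½(14 − 12)(12) = 12.

Consumer surplus = 12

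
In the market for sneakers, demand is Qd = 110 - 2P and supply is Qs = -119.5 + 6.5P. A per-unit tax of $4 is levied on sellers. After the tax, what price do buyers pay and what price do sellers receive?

Buyers pay 511/17, sellers receive 443/17

Pre-tax equilibrium: P* = 27, Q* = 56.
Tax on sellers shifts supply to Qs = -119.5 + 6.5(P − 4) = -145.5 + 6.5P.
110 - 2P = -145.5 + 6.5P gives buyer price Pb = 511/17; sellers receive Ps = 511/17 − 4 = 443/17.
New quantity: Q = 110 − 2(511/17) = 848/17.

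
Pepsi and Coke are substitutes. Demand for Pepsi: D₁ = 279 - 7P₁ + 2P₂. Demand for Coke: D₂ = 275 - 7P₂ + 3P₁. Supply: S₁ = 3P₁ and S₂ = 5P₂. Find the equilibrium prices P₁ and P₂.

P₁ = 1949/57, P₂ = 3587/114

Market 1: 279 - 7P₁ + 2P₂ = 3P₁ → 10P₁ - 2P₂ = 279.
Market 2: 12P₂ - 3P₁ = 275.
Eliminating P₂: 12×(1) + 2×(2) gives 114P₁ = 3898, so P₁ = 1949/57.
Back-substitute into (2): P₂ = (275 + 3×1949/57) / 12 = 3587/114.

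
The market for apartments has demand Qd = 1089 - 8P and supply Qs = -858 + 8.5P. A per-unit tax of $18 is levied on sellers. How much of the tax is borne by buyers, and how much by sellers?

Buyers bear 102/11, sellers bear 96/11

Pre-tax equilibrium: P* = 118, Q* = 145.
Tax on sellers shifts supply to Qs = -858 + 8.5(P − 18) = -1011 + 8.5P.
1089 - 8P = -1011 + 8.5P gives buyer price Pb = 1400/11; sellers receive Ps = 1400/11 − 18 = 1202/11.
New quantity: Q = 1089 − 8(1400/11) = 779/11.
Buyer burden = 1400/11 − 118 = 102/11; seller burden = 118 − 1202/11 = 96/11.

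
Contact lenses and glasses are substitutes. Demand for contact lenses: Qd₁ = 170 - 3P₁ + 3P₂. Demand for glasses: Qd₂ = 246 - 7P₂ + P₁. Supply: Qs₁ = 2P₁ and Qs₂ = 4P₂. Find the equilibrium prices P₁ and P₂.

P₁ = 652/13, P₂ = 350/13

Market 1: 170 - 3P₁ + 3P₂ = 2P₁ → 5P₁ - 3P₂ = 170.
Market 2: 11P₂ - P₁ = 246.
Eliminating P₂: 11×(1) + 3×(2) gives 52P₁ = 2608, so P₁ = 652/13.
Back-substitute into (2): P₂ = (246 + 1×652/13) / 11 = 350/13.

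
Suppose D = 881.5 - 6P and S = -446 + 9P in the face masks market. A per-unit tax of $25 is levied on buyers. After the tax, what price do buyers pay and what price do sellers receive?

Pre-tax equilibrium: P* = 88.5, Q* = 350.5.
Tax on buyers shifts demand to D = 881.5 − 6(P + 25) = 731.5 - 6P.
731.5 - 6P = -446 + 9P gives seller price Ps = 78.5; buyers pay Pb = 78.5 + 25 = 103.5.
New quantity: Q = 881.5 − 6(103.5) = 260.5.

Buyers pay $103.5, sellers receive $78.5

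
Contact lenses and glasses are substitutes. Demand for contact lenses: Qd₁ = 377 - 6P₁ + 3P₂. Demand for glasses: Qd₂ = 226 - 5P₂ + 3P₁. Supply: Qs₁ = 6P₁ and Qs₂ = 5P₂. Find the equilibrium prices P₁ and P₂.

Market 1: 377 - 6P₁ + 3P₂ = 6P₁ → 12P₁ - 3P₂ = 377.
Market 2: 10P₂ - 3P₁ = 226.
Eliminating P₂: 10×(1) + 3×(2) gives 111P₁ = 4448, so P₁ = 4448/111.
Back-substitute into (2): P₂ = (226 + 3×4448/111) / 10 = 1281/37.

P₁ = 4448/111, P₂ = 1281/37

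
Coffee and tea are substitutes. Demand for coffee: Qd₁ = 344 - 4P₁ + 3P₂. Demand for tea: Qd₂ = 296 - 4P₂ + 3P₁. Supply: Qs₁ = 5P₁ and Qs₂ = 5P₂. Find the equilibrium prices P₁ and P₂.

Market 1: 344 - 4P₁ + 3P₂ = 5P₁ → 9P₁ - 3P₂ = 344.
Market 2: 9P₂ - 3P₁ = 296.
Eliminating P₂: 9×(1) + 3×(2) gives 72P₁ = 3984, so P₁ = 166/3.
Back-substitute into (2): P₂ = (296 + 3×166/3) / 9 = 154/3.

P₁ = 166/3, P₂ = 154/3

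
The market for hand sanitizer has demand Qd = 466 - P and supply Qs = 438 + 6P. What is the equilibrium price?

P* = 4

Set Qd = Qs: 466 - P = 438 + 6P.
28 = 7P, so P* = 4.
Q* = 466 − 1(4) = 462.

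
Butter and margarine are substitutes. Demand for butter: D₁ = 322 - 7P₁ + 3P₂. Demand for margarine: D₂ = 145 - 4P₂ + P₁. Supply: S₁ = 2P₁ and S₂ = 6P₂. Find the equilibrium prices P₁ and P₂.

P₁ = 3655/87, P₂ = 1627/87

Market 1: 322 - 7P₁ + 3P₂ = 2P₁ → 9P₁ - 3P₂ = 322.
Market 2: 10P₂ - P₁ = 145.
Eliminating P₂: 10×(1) + 3×(2) gives 87P₁ = 3655, so P₁ = 3655/87.
Back-substitute into (2): P₂ = (145 + 1×3655/87) / 10 = 1627/87.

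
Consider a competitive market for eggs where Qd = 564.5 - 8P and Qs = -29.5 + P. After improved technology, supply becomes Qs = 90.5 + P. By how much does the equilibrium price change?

ΔP = -40/3

Original equilibrium: P* = 66, Q* = 36.5.
New equilibrium: 564.5 - 8P = 90.5 + P, so 474 = 9P and P' = 158/3; Q' = 564.5 − 8(158/3) = 859/6.
Change in price: 158/3 − 66 = -40/3.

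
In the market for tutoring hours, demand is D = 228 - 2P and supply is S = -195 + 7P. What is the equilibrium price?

P* = 47

Set D = S: 228 - 2P = -195 + 7P.
423 = 9P, so P* = 47.
Q* = 228 − 2(47) = 134.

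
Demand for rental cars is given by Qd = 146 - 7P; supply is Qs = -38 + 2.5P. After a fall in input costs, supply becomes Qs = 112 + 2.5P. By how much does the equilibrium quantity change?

ΔQ = 2100/19

Original equilibrium: P* = 368/19, Q* = 198/19.
New equilibrium: 146 - 7P = 112 + 2.5P, so 34 = 9.5P and P' = 68/19; Q' = 146 − 7(68/19) = 2298/19.
Change in quantity: 2298/19 − 198/19 = 2100/19.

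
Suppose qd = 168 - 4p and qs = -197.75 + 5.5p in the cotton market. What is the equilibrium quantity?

Set qd = qs: 168 - 4p = -197.75 + 5.5p.
365.75 = 9.5p, so p* = 38.5.
q* = 168 − 4(38.5) = 14.

q* = 14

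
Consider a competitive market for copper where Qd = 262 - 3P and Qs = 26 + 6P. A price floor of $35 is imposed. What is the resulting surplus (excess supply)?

Equilibrium price would be P* = 236/9, so the floor at 35 binds.
At P = 35: Qd = 157, Qs = 236.
Surplus = 236 − 157 = 79.

Surplus = 79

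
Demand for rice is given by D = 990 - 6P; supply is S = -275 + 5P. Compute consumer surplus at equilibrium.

Equilibrium: 990 - 6P = -275 + 5P gives P* = 115, Q* = 300.
Demand choke price (D = 0): P = 165.
CS = ½(165 − 115)(300) = 7500.

Consumer surplus = 7500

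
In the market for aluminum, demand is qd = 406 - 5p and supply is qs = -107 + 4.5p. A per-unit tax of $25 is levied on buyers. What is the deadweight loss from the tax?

Deadweight loss = 28125/38

Pre-tax equilibrium: p* = 54, q* = 136.
Tax on buyers shifts demand to qd = 406 − 5(p + 25) = 281 - 5p.
281 - 5p = -107 + 4.5p gives seller price ps = 776/19; buyers pay pb = 776/19 + 25 = 1251/19.
New quantity: q = 406 − 5(1251/19) = 1459/19.
DWL = ½ × 25 × (136 − 1459/19) = 28125/38.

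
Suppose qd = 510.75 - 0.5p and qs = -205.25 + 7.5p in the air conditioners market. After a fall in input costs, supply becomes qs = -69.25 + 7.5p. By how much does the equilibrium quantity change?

Original equilibrium: p* = 89.5, q* = 466.
New equilibrium: 510.75 - 0.5p = -69.25 + 7.5p, so 580 = 8p and p' = 72.5; q' = 510.75 − 0.5(72.5) = 474.5.
Change in quantity: 474.5 − 466 = 8.5.

Δq = 8.5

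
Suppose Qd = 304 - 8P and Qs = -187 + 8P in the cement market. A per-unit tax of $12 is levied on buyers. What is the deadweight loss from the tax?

Pre-tax equilibrium: P* = 30.6875, Q* = 58.5.
Tax on buyers shifts demand to Qd = 304 − 8(P + 12) = 208 - 8P.
208 - 8P = -187 + 8P gives seller price Ps = 24.6875; buyers pay Pb = 24.6875 + 12 = 36.6875.
New quantity: Q = 304 − 8(36.6875) = 10.5.
DWL = ½ × 12 × (58.5 − 10.5) = 288.

Deadweight loss = 288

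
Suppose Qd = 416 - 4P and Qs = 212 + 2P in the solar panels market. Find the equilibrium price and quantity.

P* = 34, Q* = 280

Set Qd = Qs: 416 - 4P = 212 + 2P.
204 = 6P, so P* = 34.
Q* = 416 − 4(34) = 280.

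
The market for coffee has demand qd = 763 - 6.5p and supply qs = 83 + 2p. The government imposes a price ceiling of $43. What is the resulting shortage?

Equilibrium price would be p* = 80, so the ceiling at 43 binds.
At p = 43: qd = 763 − 6.5(43) = 483.5, qs = 83 + 2(43) = 169.
Shortage = 483.5 − 169 = 314.5.

Shortage = 314.5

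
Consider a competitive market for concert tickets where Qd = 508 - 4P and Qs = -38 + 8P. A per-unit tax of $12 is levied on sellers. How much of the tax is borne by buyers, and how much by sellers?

Pre-tax equilibrium: P* = 45.5, Q* = 326.
Tax on sellers shifts supply to Qs = -38 + 8(P − 12) = -134 + 8P.
508 - 4P = -134 + 8P gives buyer price Pb = 53.5; sellers receive Ps = 53.5 − 12 = 41.5.
New quantity: Q = 508 − 4(53.5) = 294.
Buyer burden = 53.5 − 45.5 = 8; seller burden = 45.5 − 41.5 = 4.

Buyers bear $8, sellers bear $4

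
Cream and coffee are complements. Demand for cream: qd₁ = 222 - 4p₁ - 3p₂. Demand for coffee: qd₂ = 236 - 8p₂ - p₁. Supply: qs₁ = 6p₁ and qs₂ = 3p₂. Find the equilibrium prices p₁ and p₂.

p₁ = 1734/107, p₂ = 2138/107

Market 1: 222 - 4p₁ - 3p₂ = 6p₁ → 10p₁ + 3p₂ = 222.
Market 2: 11p₂ + p₁ = 236.
Eliminating p₂: 11×(1) − 3×(2) gives 107p₁ = 1734, so p₁ = 1734/107.
Back-substitute into (2): p₂ = (236 − 1×1734/107) / 11 = 2138/107.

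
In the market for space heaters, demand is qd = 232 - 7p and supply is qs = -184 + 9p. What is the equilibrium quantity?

q* = 50

Set qd = qs: 232 - 7p = -184 + 9p.
416 = 16p, so p* = 26.
q* = 232 − 7(26) = 50.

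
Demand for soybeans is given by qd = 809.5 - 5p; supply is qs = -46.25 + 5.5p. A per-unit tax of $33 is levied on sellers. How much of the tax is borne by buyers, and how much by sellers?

Pre-tax equilibrium: p* = 81.5, q* = 402.
Tax on sellers shifts supply to qs = -46.25 + 5.5(p − 33) = -227.75 + 5.5p.
809.5 - 5p = -227.75 + 5.5p gives buyer price pb = 1383/14; sellers receive ps = 1383/14 − 33 = 921/14.
New quantity: q = 809.5 − 5(1383/14) = 2209/7.
Buyer burden = 1383/14 − 81.5 = 121/7; seller burden = 81.5 − 921/14 = 110/7.

Buyers bear 121/7, sellers bear 110/7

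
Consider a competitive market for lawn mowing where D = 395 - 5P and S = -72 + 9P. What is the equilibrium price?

Set D = S: 395 - 5P = -72 + 9P.
467 = 14P, so P* = 467/14.
Q* = 395 − 5(467/14) = 3195/14.

P* = 467/14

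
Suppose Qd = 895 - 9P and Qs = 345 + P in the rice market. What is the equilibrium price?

P* = 55

Set Qd = Qs: 895 - 9P = 345 + P.
550 = 10P, so P* = 55.
Q* = 895 − 9(55) = 400.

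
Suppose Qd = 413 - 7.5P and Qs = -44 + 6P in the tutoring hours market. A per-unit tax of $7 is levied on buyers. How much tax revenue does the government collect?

Pre-tax equilibrium: P* = 914/27, Q* = 1432/9.
Tax on buyers shifts demand to Qd = 413 − 7.5(P + 7) = 360.5 - 7.5P.
360.5 - 7.5P = -44 + 6P gives seller price Ps = 809/27; buyers pay Pb = 809/27 + 7 = 998/27.
New quantity: Q = 413 − 7.5(998/27) = 1222/9.
Revenue = 7 × 1222/9 = 8554/9.

Tax revenue = 8554/9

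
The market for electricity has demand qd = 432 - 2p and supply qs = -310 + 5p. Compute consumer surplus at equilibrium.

Consumer surplus = 12100

Equilibrium: 432 - 2p = -310 + 5p gives p* = 106, q* = 220.
Demand choke price (qd = 0): p = 216.
CS = ½(216 − 106)(220) = 12100.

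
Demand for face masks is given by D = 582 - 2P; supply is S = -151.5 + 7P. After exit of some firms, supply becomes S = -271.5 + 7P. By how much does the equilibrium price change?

Original equilibrium: P* = 81.5, Q* = 419.
New equilibrium: 582 - 2P = -271.5 + 7P, so 853.5 = 9P and P' = 569/6; Q' = 582 − 2(569/6) = 1177/3.
Change in price: 569/6 − 81.5 = 40/3.

ΔP = 40/3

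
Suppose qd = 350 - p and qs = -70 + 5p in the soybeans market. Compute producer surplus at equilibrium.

Equilibrium: 350 - p = -70 + 5p gives p* = 70, q* = 280.
Supply starts at p = 14 (where qs = 0).
PS = ½(70 − 14)(280) = 7840.

Producer surplus = 7840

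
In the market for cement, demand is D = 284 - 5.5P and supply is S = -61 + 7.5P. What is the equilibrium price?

P* = 345/13

Set D = S: 284 - 5.5P = -61 + 7.5P.
345 = 13P, so P* = 345/13.
Q* = 284 − 5.5(345/13) = 3589/26.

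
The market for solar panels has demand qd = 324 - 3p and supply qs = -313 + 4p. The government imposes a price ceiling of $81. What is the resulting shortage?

Equilibrium price would be p* = 91, so the ceiling at 81 binds.
At p = 81: qd = 324 − 3(81) = 81, qs = -313 + 4(81) = 11.
Shortage = 81 − 11 = 70.

Shortage = 70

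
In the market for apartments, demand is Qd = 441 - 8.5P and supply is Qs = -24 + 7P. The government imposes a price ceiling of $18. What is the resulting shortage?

Shortage = 186

Equilibrium price would be P* = 30, so the ceiling at 18 binds.
At P = 18: Qd = 441 − 8.5(18) = 288, Qs = -24 + 7(18) = 102.
Shortage = 288 − 102 = 186.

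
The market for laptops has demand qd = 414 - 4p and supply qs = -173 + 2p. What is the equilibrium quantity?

q* = 68/3

Set qd = qs: 414 - 4p = -173 + 2p.
587 = 6p, so p* = 587/6.
q* = 414 − 4(587/6) = 68/3.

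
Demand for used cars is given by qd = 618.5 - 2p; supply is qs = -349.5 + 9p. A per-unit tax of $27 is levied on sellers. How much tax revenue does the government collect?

Tax revenue = 236601/22

Pre-tax equilibrium: p* = 88, q* = 442.5.
Tax on sellers shifts supply to qs = -349.5 + 9(p − 27) = -592.5 + 9p.
618.5 - 2p = -592.5 + 9p gives buyer price pb = 1211/11; sellers receive ps = 1211/11 − 27 = 914/11.
New quantity: q = 618.5 − 2(1211/11) = 8763/22.
Revenue = 27 × 8763/22 = 236601/22.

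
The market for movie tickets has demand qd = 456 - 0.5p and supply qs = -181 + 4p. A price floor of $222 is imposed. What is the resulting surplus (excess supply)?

Equilibrium price would be p* = 1274/9, so the floor at 222 binds.
At p = 222: qd = 345, qs = 707.
Surplus = 707 − 345 = 362.

Surplus = 362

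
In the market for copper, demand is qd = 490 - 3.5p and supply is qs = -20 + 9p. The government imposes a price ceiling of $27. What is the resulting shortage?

Shortage = 172.5

Equilibrium price would be p* = 40.8, so the ceiling at 27 binds.
At p = 27: qd = 490 − 3.5(27) = 395.5, qs = -20 + 9(27) = 223.
Shortage = 395.5 − 223 = 172.5.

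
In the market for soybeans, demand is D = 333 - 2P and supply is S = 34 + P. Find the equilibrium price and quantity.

Set D = S: 333 - 2P = 34 + P.
299 = 3P, so P* = 299/3.
Q* = 333 − 2(299/3) = 401/3.

P* = 299/3, Q* = 401/3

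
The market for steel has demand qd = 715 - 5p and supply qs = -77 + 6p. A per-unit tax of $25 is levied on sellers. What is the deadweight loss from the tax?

Pre-tax equilibrium: p* = 72, q* = 355.
Tax on sellers shifts supply to qs = -77 + 6(p − 25) = -227 + 6p.
715 - 5p = -227 + 6p gives buyer price pb = 942/11; sellers receive ps = 942/11 − 25 = 667/11.
New quantity: q = 715 − 5(942/11) = 3155/11.
DWL = ½ × 25 × (355 − 3155/11) = 9375/11.

Deadweight loss = 9375/11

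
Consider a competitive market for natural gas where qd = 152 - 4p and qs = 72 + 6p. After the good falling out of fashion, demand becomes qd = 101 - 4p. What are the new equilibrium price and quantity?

Original equilibrium: p* = 8, q* = 120.
New equilibrium: 101 - 4p = 72 + 6p, so 29 = 10p and p' = 2.9; q' = 101 − 4(2.9) = 89.4.

p' = 2.9, q' = 89.4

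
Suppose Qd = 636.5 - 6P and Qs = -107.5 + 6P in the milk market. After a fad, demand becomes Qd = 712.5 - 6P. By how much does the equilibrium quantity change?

ΔQ = 38

Original equilibrium: P* = 62, Q* = 264.5.
New equilibrium: 712.5 - 6P = -107.5 + 6P, so 820 = 12P and P' = 205/3; Q' = 712.5 − 6(205/3) = 302.5.
Change in quantity: 302.5 − 264.5 = 38.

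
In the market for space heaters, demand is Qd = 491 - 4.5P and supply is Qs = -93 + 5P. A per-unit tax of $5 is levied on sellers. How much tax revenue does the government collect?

Pre-tax equilibrium: P* = 1168/19, Q* = 4073/19.
Tax on sellers shifts supply to Qs = -93 + 5(P − 5) = -118 + 5P.
491 - 4.5P = -118 + 5P gives buyer price Pb = 1218/19; sellers receive Ps = 1218/19 − 5 = 1123/19.
New quantity: Q = 491 − 4.5(1218/19) = 3848/19.
Revenue = 5 × 3848/19 = 19240/19.

Tax revenue = 19240/19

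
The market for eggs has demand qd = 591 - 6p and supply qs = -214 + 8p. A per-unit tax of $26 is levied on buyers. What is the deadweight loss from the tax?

Pre-tax equilibrium: p* = 57.5, q* = 246.
Tax on buyers shifts demand to qd = 591 − 6(p + 26) = 435 - 6p.
435 - 6p = -214 + 8p gives seller price ps = 649/14; buyers pay pb = 649/14 + 26 = 1013/14.
New quantity: q = 591 − 6(1013/14) = 1098/7.
DWL = ½ × 26 × (246 − 1098/7) = 8112/7.

Deadweight loss = 8112/7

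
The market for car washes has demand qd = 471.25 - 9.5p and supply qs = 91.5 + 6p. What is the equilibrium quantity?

Set qd = qs: 471.25 - 9.5p = 91.5 + 6p.
379.75 = 15.5p, so p* = 24.5.
q* = 471.25 − 9.5(24.5) = 238.5.

q* = 238.5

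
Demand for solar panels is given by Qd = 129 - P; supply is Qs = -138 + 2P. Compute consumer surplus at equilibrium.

Consumer surplus = 800

Equilibrium: 129 - P = -138 + 2P gives P* = 89, Q* = 40.
Demand choke price (Qd = 0): P = 129.
CS = ½(129 − 89)(40) = 800.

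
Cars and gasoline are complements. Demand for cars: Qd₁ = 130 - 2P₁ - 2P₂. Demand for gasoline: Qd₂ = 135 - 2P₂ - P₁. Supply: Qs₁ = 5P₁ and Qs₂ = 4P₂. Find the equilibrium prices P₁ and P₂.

P₁ = 12.75, P₂ = 20.375

Market 1: 130 - 2P₁ - 2P₂ = 5P₁ → 7P₁ + 2P₂ = 130.
Market 2: 6P₂ + P₁ = 135.
Eliminating P₂: 6×(1) − 2×(2) gives 40P₁ = 510, so P₁ = 12.75.
Back-substitute into (2): P₂ = (135 − 1×12.75) / 6 = 20.375.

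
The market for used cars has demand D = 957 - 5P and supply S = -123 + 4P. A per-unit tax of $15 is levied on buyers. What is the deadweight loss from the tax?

Pre-tax equilibrium: P* = 120, Q* = 357.
Tax on buyers shifts demand to D = 957 − 5(P + 15) = 882 - 5P.
882 - 5P = -123 + 4P gives seller price Ps = 335/3; buyers pay Pb = 335/3 + 15 = 380/3.
New quantity: Q = 957 − 5(380/3) = 971/3.
DWL = ½ × 15 × (357 − 971/3) = 250.

Deadweight loss = 250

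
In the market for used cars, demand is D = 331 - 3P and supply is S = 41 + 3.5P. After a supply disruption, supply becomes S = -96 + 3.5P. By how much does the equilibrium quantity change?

ΔQ = -822/13

Original equilibrium: P* = 580/13, Q* = 2563/13.
New equilibrium: 331 - 3P = -96 + 3.5P, so 427 = 6.5P and P' = 854/13; Q' = 331 − 3(854/13) = 1741/13.
Change in quantity: 1741/13 − 2563/13 = -822/13.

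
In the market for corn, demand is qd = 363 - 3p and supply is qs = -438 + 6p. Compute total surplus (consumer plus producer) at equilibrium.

Equilibrium: 363 - 3p = -438 + 6p gives p* = 89, q* = 96.
Demand choke price: p = 121; supply starts at p = 73.
CS = ½(121 − 89)(96) = 1536; PS = ½(89 − 73)(96) = 768.

Total surplus = 2304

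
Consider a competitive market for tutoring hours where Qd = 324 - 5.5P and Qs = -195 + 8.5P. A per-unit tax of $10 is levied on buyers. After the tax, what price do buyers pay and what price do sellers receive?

Buyers pay 302/7, sellers receive 232/7

Pre-tax equilibrium: P* = 519/14, Q* = 3363/28.
Tax on buyers shifts demand to Qd = 324 − 5.5(P + 10) = 269 - 5.5P.
269 - 5.5P = -195 + 8.5P gives seller price Ps = 232/7; buyers pay Pb = 232/7 + 10 = 302/7.
New quantity: Q = 324 − 5.5(302/7) = 607/7.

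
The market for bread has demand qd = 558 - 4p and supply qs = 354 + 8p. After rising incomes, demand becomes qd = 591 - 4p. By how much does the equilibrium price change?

Original equilibrium: p* = 17, q* = 490.
New equilibrium: 591 - 4p = 354 + 8p, so 237 = 12p and p' = 19.75; q' = 591 − 4(19.75) = 512.
Change in price: 19.75 − 17 = 2.75.

Δp = 2.75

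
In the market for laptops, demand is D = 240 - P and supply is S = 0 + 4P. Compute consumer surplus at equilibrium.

Consumer surplus = 18432

Equilibrium: 240 - P = 0 + 4P gives P* = 48, Q* = 192.
Demand choke price (D = 0): P = 240.
CS = ½(240 − 48)(192) = 18432.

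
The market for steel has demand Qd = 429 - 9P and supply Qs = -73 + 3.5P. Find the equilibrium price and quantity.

P* = 40.16, Q* = 67.56

Set Qd = Qs: 429 - 9P = -73 + 3.5P.
502 = 12.5P, so P* = 40.16.
Q* = 429 − 9(40.16) = 67.56.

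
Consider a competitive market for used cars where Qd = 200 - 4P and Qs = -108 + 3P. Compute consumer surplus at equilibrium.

Equilibrium: 200 - 4P = -108 + 3P gives P* = 44, Q* = 24.
Demand choke price (Qd = 0): P = 50.
CS = ½(50 − 44)(24) = 72.

Consumer surplus = 72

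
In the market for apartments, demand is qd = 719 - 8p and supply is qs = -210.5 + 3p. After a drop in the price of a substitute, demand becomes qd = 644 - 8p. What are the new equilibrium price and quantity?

p' = 1709/22, q' = 248/11

Original equilibrium: p* = 84.5, q* = 43.
New equilibrium: 644 - 8p = -210.5 + 3p, so 854.5 = 11p and p' = 1709/22; q' = 644 − 8(1709/22) = 248/11.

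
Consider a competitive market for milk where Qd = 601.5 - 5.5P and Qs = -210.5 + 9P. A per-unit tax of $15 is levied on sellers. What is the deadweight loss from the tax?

Deadweight loss = 22275/58

Pre-tax equilibrium: P* = 56, Q* = 293.5.
Tax on sellers shifts supply to Qs = -210.5 + 9(P − 15) = -345.5 + 9P.
601.5 - 5.5P = -345.5 + 9P gives buyer price Pb = 1894/29; sellers receive Ps = 1894/29 − 15 = 1459/29.
New quantity: Q = 601.5 − 5.5(1894/29) = 14053/58.
DWL = ½ × 15 × (293.5 − 14053/58) = 22275/58.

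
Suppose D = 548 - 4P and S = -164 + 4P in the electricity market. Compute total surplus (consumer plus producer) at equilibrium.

Total surplus = 9216

Equilibrium: 548 - 4P = -164 + 4P gives P* = 89, Q* = 192.
Demand choke price: P = 137; supply starts at P = 41.
CS = ½(137 − 89)(192) = 4608; PS = ½(89 − 41)(192) = 4608.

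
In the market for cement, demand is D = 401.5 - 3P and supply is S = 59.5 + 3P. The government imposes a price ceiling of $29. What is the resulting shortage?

Shortage = 168

Equilibrium price would be P* = 57, so the ceiling at 29 binds.
At P = 29: D = 401.5 − 3(29) = 314.5, S = 59.5 + 3(29) = 146.5.
Shortage = 314.5 − 146.5 = 168.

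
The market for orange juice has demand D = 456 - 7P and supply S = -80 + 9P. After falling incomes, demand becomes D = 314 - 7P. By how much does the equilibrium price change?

ΔP = -8.875

Original equilibrium: P* = 33.5, Q* = 221.5.
New equilibrium: 314 - 7P = -80 + 9P, so 394 = 16P and P' = 24.625; Q' = 314 − 7(24.625) = 141.625.
Change in price: 24.625 − 33.5 = -8.875.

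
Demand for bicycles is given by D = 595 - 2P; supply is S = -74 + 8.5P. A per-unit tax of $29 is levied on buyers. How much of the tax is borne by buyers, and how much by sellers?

Pre-tax equilibrium: P* = 446/7, Q* = 3273/7.
Tax on buyers shifts demand to D = 595 − 2(P + 29) = 537 - 2P.
537 - 2P = -74 + 8.5P gives seller price Ps = 1222/21; buyers pay Pb = 1222/21 + 29 = 1831/21.
New quantity: Q = 595 − 2(1831/21) = 8833/21.
Buyer burden = 1831/21 − 446/7 = 493/21; seller burden = 446/7 − 1222/21 = 116/21.

Buyers bear 493/21, sellers bear 116/21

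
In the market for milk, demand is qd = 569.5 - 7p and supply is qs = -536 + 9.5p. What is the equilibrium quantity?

Set qd = qs: 569.5 - 7p = -536 + 9.5p.
1105.5 = 16.5p, so p* = 67.
q* = 569.5 − 7(67) = 100.5.

q* = 100.5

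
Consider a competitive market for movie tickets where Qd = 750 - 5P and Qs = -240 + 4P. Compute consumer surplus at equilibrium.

Consumer surplus = 4000

Equilibrium: 750 - 5P = -240 + 4P gives P* = 110, Q* = 200.
Demand choke price (Qd = 0): P = 150.
CS = ½(150 − 110)(200) = 4000.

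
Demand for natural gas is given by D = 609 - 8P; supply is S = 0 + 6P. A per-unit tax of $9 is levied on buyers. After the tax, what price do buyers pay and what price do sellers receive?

Pre-tax equilibrium: P* = 43.5, Q* = 261.
Tax on buyers shifts demand to D = 609 − 8(P + 9) = 537 - 8P.
537 - 8P = 0 + 6P gives seller price Ps = 537/14; buyers pay Pb = 537/14 + 9 = 663/14.
New quantity: Q = 609 − 8(663/14) = 1611/7.

Buyers pay 663/14, sellers receive 537/14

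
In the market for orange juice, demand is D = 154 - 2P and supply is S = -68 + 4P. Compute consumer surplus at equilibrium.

Equilibrium: 154 - 2P = -68 + 4P gives P* = 37, Q* = 80.
Demand choke price (D = 0): P = 77.
CS = ½(77 − 37)(80) = 1600.

Consumer surplus = 1600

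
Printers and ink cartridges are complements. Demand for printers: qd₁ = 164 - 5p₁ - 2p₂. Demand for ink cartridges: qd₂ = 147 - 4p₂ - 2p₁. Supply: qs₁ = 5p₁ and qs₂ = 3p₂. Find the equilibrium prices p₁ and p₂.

p₁ = 427/33, p₂ = 571/33

Market 1: 164 - 5p₁ - 2p₂ = 5p₁ → 10p₁ + 2p₂ = 164.
Market 2: 7p₂ + 2p₁ = 147.
Eliminating p₂: 7×(1) − 2×(2) gives 66p₁ = 854, so p₁ = 427/33.
Back-substitute into (2): p₂ = (147 − 2×427/33) / 7 = 571/33.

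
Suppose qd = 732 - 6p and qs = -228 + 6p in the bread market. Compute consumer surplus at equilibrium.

Consumer surplus = 5292

Equilibrium: 732 - 6p = -228 + 6p gives p* = 80, q* = 252.
Demand choke price (qd = 0): p = 122.
CS = ½(122 − 80)(252) = 5292.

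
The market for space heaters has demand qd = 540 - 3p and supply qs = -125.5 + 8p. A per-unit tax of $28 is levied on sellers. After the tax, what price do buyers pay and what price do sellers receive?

Pre-tax equilibrium: p* = 60.5, q* = 358.5.
Tax on sellers shifts supply to qs = -125.5 + 8(p − 28) = -349.5 + 8p.
540 - 3p = -349.5 + 8p gives buyer price pb = 1779/22; sellers receive ps = 1779/22 − 28 = 1163/22.
New quantity: q = 540 − 3(1779/22) = 6543/22.

Buyers pay 1779/22, sellers receive 1163/22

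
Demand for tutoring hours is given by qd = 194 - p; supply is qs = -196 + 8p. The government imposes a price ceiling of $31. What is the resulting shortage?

Equilibrium price would be p* = 130/3, so the ceiling at 31 binds.
At p = 31: qd = 194 − 1(31) = 163, qs = -196 + 8(31) = 52.
Shortage = 163 − 52 = 111.

Shortage = 111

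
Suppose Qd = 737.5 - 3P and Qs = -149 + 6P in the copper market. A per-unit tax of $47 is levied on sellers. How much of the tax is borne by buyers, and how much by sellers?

Pre-tax equilibrium: P* = 98.5, Q* = 442.
Tax on sellers shifts supply to Qs = -149 + 6(P − 47) = -431 + 6P.
737.5 - 3P = -431 + 6P gives buyer price Pb = 779/6; sellers receive Ps = 779/6 − 47 = 497/6.
New quantity: Q = 737.5 − 3(779/6) = 348.
Buyer burden = 779/6 − 98.5 = 94/3; seller burden = 98.5 − 497/6 = 47/3.

Buyers bear 94/3, sellers bear 47/3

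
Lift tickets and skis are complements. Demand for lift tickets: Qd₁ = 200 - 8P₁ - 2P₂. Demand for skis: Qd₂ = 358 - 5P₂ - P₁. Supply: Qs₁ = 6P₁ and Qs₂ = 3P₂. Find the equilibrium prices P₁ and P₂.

P₁ = 442/55, P₂ = 2406/55

Market 1: 200 - 8P₁ - 2P₂ = 6P₁ → 14P₁ + 2P₂ = 200.
Market 2: 8P₂ + P₁ = 358.
Eliminating P₂: 8×(1) − 2×(2) gives 110P₁ = 884, so P₁ = 442/55.
Back-substitute into (2): P₂ = (358 − 1×442/55) / 8 = 2406/55.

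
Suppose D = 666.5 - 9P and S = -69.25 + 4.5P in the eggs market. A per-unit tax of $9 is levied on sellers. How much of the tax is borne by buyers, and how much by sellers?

Buyers bear $3, sellers bear $6

Pre-tax equilibrium: P* = 54.5, Q* = 176.
Tax on sellers shifts supply to S = -69.25 + 4.5(P − 9) = -109.75 + 4.5P.
666.5 - 9P = -109.75 + 4.5P gives buyer price Pb = 57.5; sellers receive Ps = 57.5 − 9 = 48.5.
New quantity: Q = 666.5 − 9(57.5) = 149.
Buyer burden = 57.5 − 54.5 = 3; seller burden = 54.5 − 48.5 = 6.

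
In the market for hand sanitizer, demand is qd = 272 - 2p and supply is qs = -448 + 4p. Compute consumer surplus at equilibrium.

Consumer surplus = 256

Equilibrium: 272 - 2p = -448 + 4p gives p* = 120, q* = 32.
Demand choke price (qd = 0): p = 136.
CS = ½(136 − 120)(32) = 256.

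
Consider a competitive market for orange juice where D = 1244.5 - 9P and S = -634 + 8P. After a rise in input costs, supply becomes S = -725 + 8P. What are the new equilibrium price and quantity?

Original equilibrium: P* = 110.5, Q* = 250.
New equilibrium: 1244.5 - 9P = -725 + 8P, so 1969.5 = 17P and P' = 3939/34; Q' = 1244.5 − 9(3939/34) = 3431/17.

P' = 3939/34, Q' = 3431/17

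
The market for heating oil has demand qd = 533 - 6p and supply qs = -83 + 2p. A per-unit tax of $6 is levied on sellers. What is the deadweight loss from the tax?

Deadweight loss = 27

Pre-tax equilibrium: p* = 77, q* = 71.
Tax on sellers shifts supply to qs = -83 + 2(p − 6) = -95 + 2p.
533 - 6p = -95 + 2p gives buyer price pb = 78.5; sellers receive ps = 78.5 − 6 = 72.5.
New quantity: q = 533 − 6(78.5) = 62.
DWL = ½ × 6 × (71 − 62) = 27.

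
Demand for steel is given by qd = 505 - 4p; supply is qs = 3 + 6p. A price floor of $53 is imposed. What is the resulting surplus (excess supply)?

Equilibrium price would be p* = 50.2, so the floor at 53 binds.
At p = 53: qd = 293, qs = 321.
Surplus = 321 − 293 = 28.

Surplus = 28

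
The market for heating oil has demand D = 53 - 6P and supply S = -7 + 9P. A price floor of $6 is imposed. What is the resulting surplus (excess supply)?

Equilibrium price would be P* = 4, so the floor at 6 binds.
At P = 6: D = 17, S = 47.
Surplus = 47 − 17 = 30.

Surplus = 30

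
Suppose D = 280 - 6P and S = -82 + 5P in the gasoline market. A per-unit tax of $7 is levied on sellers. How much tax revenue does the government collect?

Pre-tax equilibrium: P* = 362/11, Q* = 908/11.
Tax on sellers shifts supply to S = -82 + 5(P − 7) = -117 + 5P.
280 - 6P = -117 + 5P gives buyer price Pb = 397/11; sellers receive Ps = 397/11 − 7 = 320/11.
New quantity: Q = 280 − 6(397/11) = 698/11.
Revenue = 7 × 698/11 = 4886/11.

Tax revenue = 4886/11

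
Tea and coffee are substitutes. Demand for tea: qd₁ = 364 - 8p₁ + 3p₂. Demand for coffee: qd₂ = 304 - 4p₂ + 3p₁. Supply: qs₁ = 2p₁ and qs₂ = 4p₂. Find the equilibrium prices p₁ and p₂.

Market 1: 364 - 8p₁ + 3p₂ = 2p₁ → 10p₁ - 3p₂ = 364.
Market 2: 8p₂ - 3p₁ = 304.
Eliminating p₂: 8×(1) + 3×(2) gives 71p₁ = 3824, so p₁ = 3824/71.
Back-substitute into (2): p₂ = (304 + 3×3824/71) / 8 = 4132/71.

p₁ = 3824/71, p₂ = 4132/71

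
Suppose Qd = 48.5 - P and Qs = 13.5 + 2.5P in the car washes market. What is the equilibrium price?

Set Qd = Qs: 48.5 - P = 13.5 + 2.5P.
35 = 3.5P, so P* = 10.
Q* = 48.5 − 1(10) = 38.5.

P* = 10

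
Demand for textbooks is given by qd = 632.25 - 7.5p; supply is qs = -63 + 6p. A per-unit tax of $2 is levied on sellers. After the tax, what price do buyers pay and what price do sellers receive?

Buyers pay 943/18, sellers receive 907/18

Pre-tax equilibrium: p* = 51.5, q* = 246.
Tax on sellers shifts supply to qs = -63 + 6(p − 2) = -75 + 6p.
632.25 - 7.5p = -75 + 6p gives buyer price pb = 943/18; sellers receive ps = 943/18 − 2 = 907/18.
New quantity: q = 632.25 − 7.5(943/18) = 718/3.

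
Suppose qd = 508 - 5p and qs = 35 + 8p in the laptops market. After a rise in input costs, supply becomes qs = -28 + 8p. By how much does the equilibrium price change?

Δp = 63/13

Original equilibrium: p* = 473/13, q* = 4239/13.
New equilibrium: 508 - 5p = -28 + 8p, so 536 = 13p and p' = 536/13; q' = 508 − 5(536/13) = 3924/13.
Change in price: 536/13 − 473/13 = 63/13.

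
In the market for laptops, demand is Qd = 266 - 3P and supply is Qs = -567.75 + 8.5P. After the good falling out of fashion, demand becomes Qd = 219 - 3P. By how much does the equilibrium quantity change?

Original equilibrium: P* = 72.5, Q* = 48.5.
New equilibrium: 219 - 3P = -567.75 + 8.5P, so 786.75 = 11.5P and P' = 3147/46; Q' = 219 − 3(3147/46) = 633/46.
Change in quantity: 633/46 − 48.5 = -799/23.

ΔQ = -799/23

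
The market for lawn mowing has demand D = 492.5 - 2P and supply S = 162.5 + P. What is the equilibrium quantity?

Set D = S: 492.5 - 2P = 162.5 + P.
330 = 3P, so P* = 110.
Q* = 492.5 − 2(110) = 272.5.

Q* = 272.5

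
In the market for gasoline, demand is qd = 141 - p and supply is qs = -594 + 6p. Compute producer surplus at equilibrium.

Producer surplus = 108

Equilibrium: 141 - p = -594 + 6p gives p* = 105, q* = 36.
Supply starts at p = 99 (where qs = 0).
PS = ½(105 − 99)(36) = 108.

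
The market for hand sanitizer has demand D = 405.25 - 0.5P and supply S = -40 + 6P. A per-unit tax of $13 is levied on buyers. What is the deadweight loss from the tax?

Pre-tax equilibrium: P* = 68.5, Q* = 371.
Tax on buyers shifts demand to D = 405.25 − 0.5(P + 13) = 398.75 - 0.5P.
398.75 - 0.5P = -40 + 6P gives seller price Ps = 67.5; buyers pay Pb = 67.5 + 13 = 80.5.
New quantity: Q = 405.25 − 0.5(80.5) = 365.
DWL = ½ × 13 × (371 − 365) = 39.

Deadweight loss = 39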